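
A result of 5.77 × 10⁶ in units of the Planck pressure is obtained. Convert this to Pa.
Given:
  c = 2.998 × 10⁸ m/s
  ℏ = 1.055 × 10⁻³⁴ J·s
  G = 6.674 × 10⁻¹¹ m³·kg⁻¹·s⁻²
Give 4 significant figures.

One Planck pressure: p_P = c⁷/(ℏG²) = 4.632 × 10¹¹³ Pa.
5.77 × 10⁶ × 4.632 × 10¹¹³ Pa = 2.673 × 10¹²⁰ Pa

2.673 × 10¹²⁰ Pa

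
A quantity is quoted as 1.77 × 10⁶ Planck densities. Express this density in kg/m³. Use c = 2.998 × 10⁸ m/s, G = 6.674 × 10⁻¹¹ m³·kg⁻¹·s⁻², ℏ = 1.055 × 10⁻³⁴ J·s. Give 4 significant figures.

9.122 × 10¹⁰² kg/m³

One Planck density: ρ_P = c⁵/(ℏG²) = 5.154 × 10⁹⁶ kg/m³.
1.77 × 10⁶ × 5.154 × 10⁹⁶ kg/m³ = 9.122 × 10¹⁰² kg/m³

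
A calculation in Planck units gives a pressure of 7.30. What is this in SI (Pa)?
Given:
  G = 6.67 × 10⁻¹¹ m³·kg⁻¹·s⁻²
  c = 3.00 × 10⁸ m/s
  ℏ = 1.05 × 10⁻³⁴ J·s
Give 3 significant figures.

One Planck pressure: p_P = c⁷/(ℏG²) = 4.68 × 10¹¹³ Pa.
7.30 × 4.68 × 10¹¹³ Pa = 3.42 × 10¹¹⁴ Pa

3.42 × 10¹¹⁴ Pa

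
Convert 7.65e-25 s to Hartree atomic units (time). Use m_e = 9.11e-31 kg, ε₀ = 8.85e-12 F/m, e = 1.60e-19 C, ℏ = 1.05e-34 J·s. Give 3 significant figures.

3.19e-8

atomic unit of time: τ_au = (4πε₀)²ℏ³/(m_e e⁴) = 2.40e-17 s.
7.65e-25 / 2.40e-17 = 3.19e-8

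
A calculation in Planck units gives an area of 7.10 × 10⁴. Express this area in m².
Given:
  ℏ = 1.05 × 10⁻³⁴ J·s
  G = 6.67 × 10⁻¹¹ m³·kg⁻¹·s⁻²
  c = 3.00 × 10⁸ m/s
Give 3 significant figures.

One Planck area: A_P = ℏG/c³ = 2.59 × 10⁻⁷⁰ m².
7.10 × 10⁴ × 2.59 × 10⁻⁷⁰ m² = 1.84 × 10⁻⁶⁵ m²

1.84 × 10⁻⁶⁵ m²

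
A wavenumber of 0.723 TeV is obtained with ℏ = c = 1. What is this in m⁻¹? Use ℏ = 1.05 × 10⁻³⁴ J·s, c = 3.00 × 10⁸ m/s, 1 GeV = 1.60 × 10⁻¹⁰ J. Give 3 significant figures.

Inverse length is [E]/(ℏc).
1 GeV → 1/(ℏc) × (1 GeV in J) = 5.08 × 10¹⁵ m⁻¹.
Convert the energy scale: 0.723 TeV = 723 GeV.
Result: 723 × 5.08 × 10¹⁵ = 3.67 × 10¹⁸ m⁻¹.

3.67 × 10¹⁸ m⁻¹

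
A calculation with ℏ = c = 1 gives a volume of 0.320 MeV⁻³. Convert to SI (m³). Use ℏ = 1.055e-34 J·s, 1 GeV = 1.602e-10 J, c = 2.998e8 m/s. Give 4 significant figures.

2.463e-39 m³

Volume is [L]³ = [E]⁻³·(ℏc)³.
1 GeV⁻³ → (ℏc)³ × (1 GeV in J)⁻³ = 7.696e-48 m³.
Convert the energy scale: 0.320 MeV⁻³ = 3.20e8 GeV⁻³.
Result: 3.20e8 × 7.696e-48 = 2.463e-39 m³.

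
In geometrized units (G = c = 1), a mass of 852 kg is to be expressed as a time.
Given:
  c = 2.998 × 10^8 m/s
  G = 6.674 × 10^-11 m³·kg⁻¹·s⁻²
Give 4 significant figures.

Mass → time via G/c³.
852 kg × (G/c³) = 2.110 × 10^-33 s

2.110 × 10^-33 s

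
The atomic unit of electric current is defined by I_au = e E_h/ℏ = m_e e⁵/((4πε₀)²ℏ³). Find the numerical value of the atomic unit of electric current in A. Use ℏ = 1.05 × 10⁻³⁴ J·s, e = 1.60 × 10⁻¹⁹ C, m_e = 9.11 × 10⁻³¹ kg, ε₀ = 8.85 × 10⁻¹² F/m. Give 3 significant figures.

I_au = e E_h/ℏ = m_e e⁵/((4πε₀)²ℏ³)
E_h = 4.38 × 10⁻¹⁸ J
e·E_h/ℏ = 6.67 × 10⁻³ A

6.67 × 10⁻³ A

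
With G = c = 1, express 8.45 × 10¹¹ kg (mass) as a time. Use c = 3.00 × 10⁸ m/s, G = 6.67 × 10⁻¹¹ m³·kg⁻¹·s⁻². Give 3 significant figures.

2.09 × 10⁻²⁴ s

Mass → time via G/c³.
8.45 × 10¹¹ kg × (G/c³) = 2.09 × 10⁻²⁴ s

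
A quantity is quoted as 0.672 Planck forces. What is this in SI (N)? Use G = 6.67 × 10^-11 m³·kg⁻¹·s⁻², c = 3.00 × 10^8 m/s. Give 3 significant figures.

One Planck force: F_P = c⁴/G = 1.21 × 10^44 N.
0.672 × 1.21 × 10^44 N = 8.16 × 10^43 N

8.16 × 10^43 N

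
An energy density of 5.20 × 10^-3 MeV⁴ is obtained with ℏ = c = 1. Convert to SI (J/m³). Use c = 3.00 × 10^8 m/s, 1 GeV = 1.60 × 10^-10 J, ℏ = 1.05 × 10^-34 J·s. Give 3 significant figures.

[E]/[L]³ = [E]⁴/(ℏc)³; restore (ℏc)⁻³.
1 GeV⁴ → 1/(ℏc)³ × (1 GeV in J)⁴ = 2.10 × 10^37 J/m³.
Convert the energy scale: 5.20 × 10^-3 MeV⁴ = 5.20 × 10^-15 GeV⁴.
Result: 5.20 × 10^-15 × 2.10 × 10^37 = 1.09 × 10^23 J/m³.

1.09 × 10^23 J/m³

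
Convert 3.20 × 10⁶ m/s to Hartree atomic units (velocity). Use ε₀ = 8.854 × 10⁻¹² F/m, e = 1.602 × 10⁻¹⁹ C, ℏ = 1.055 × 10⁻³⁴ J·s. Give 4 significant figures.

1.464

atomic unit of velocity: v_au = e²/(4πε₀ℏ) = 2.186 × 10⁶ m/s.
3.20 × 10⁶ / 2.186 × 10⁶ = 1.464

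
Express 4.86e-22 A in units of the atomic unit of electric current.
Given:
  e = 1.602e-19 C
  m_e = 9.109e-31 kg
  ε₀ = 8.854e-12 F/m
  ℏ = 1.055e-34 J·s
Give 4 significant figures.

7.350e-20

atomic unit of electric current: I_au = e E_h/ℏ = m_e e⁵/((4πε₀)²ℏ³) = 6.612e-3 A.
4.86e-22 / 6.612e-3 = 7.350e-20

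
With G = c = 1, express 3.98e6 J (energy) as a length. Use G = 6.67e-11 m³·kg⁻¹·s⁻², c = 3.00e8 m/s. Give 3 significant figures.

3.28e-38 m

Energy → length via G/c⁴.
3.98e6 J × (G/c⁴) = 3.28e-38 m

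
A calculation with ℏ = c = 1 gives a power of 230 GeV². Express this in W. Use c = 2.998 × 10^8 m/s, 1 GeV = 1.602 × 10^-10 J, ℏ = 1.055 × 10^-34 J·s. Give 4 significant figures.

Power is [E]/[T] = [E]²/ℏ.
1 GeV² → 1/ℏ × (1 GeV in J)² = 2.433 × 10^14 W.
Result: 230 × 2.433 × 10^14 = 5.595 × 10^16 W.

5.595 × 10^16 W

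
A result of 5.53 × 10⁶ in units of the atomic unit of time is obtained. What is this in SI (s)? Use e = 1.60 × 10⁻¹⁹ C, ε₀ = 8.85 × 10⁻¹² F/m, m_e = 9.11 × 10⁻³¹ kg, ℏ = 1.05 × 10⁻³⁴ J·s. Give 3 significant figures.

One atomic unit of time: τ_au = (4πε₀)²ℏ³/(m_e e⁴) = 2.40 × 10⁻¹⁷ s.
5.53 × 10⁶ × 2.40 × 10⁻¹⁷ s = 1.33 × 10⁻¹⁰ s

1.33 × 10⁻¹⁰ s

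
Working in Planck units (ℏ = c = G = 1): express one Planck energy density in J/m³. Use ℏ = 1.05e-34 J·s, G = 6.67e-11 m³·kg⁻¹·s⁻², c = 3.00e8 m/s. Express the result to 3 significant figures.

4.68e113 J/m³

The unique combination of the constants set to 1 with dimensions of energy density is u_P = c⁷/(ℏG²).
  = 2.19e59 / 4.67e-55
  = 4.68e113 J/m³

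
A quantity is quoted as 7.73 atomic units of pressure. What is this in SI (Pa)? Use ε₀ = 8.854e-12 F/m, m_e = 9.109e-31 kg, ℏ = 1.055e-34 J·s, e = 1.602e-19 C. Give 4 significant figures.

One atomic unit of pressure: P_au = E_h/a₀³ = m_e⁴e¹⁰/((4πε₀)⁵ℏ⁸) = 2.929e13 Pa.
7.73 × 2.929e13 Pa = 2.264e14 Pa

2.264e14 Pa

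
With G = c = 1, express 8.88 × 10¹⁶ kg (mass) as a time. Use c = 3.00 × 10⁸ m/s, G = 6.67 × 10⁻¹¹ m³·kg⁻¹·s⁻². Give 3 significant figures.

Mass → time via G/c³.
8.88 × 10¹⁶ kg × (G/c³) = 2.19 × 10⁻¹⁹ s

2.19 × 10⁻¹⁹ s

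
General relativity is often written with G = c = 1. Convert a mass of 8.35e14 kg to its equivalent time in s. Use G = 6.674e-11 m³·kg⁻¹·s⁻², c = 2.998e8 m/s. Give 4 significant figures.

2.068e-21 s

Mass → time via G/c³.
8.35e14 kg × (G/c³) = 2.068e-21 s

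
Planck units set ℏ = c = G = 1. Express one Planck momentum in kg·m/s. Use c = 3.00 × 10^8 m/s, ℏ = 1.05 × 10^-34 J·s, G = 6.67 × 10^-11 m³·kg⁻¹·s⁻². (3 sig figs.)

6.52 kg·m/s

The unique combination of the constants set to 1 with dimensions of momentum is p_P = √(ℏc³/G).
  = √(42.5)
  = 6.52 kg·m/s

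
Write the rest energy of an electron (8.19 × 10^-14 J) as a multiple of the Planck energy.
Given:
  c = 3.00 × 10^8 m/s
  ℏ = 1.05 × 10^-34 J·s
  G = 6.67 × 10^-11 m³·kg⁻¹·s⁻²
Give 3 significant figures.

Planck energy: E_P = √(ℏc⁵/G) = 1.96 × 10^9 J.
8.19 × 10^-14 / 1.96 × 10^9 = 4.19 × 10^-23

4.19 × 10^-23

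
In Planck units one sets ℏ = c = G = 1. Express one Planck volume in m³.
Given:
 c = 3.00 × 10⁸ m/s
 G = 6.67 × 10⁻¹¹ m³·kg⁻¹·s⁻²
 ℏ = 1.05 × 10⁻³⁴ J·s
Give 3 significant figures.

V_P = (ℏG/c³)^(3/2)
  = √(1.75 × 10⁻²⁰⁹)
  = 4.18 × 10⁻¹⁰⁵ m³

4.18 × 10⁻¹⁰⁵ m³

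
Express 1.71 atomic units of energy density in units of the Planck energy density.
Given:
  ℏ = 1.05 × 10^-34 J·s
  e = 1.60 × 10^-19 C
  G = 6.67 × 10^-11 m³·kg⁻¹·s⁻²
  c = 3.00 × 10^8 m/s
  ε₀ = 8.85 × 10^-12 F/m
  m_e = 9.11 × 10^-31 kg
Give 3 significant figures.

atomic unit of energy density: u_au = E_h/a₀³ = m_e⁴e¹⁰/((4πε₀)⁵ℏ⁸) = 3.01 × 10^13 J/m³
Planck energy density: u_P = c⁷/(ℏG²) = 4.68 × 10^113 J/m³
1.71 × 3.01 × 10^13 / 4.68 × 10^113 = 1.10 × 10^-100

1.10 × 10^-100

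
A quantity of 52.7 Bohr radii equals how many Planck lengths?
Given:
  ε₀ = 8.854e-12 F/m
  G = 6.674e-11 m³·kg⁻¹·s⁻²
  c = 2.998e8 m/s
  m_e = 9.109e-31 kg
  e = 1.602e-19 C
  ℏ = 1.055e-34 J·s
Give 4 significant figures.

1.727e26

Bohr radius: a₀ = 4πε₀ℏ²/(m_e e²) = 5.297e-11 m
Planck length: ℓ_P = √(ℏG/c³) = 1.616e-35 m
52.7 × 5.297e-11 / 1.616e-35 = 1.727e26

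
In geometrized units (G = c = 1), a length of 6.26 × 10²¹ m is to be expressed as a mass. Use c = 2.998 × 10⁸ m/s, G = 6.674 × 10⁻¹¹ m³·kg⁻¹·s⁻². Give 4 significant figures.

8.430 × 10⁴⁸ kg

Length → mass via c²/G.
6.26 × 10²¹ m × (c²/G) = 8.430 × 10⁴⁸ kg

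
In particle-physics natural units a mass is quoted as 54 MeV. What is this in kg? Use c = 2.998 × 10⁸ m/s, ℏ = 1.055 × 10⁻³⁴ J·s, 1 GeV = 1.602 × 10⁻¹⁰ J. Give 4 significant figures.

Mass is [E]/c²; divide by c².
1 GeV → 1/c² × (1 GeV in J) = 1.782 × 10⁻²⁷ kg.
Convert the energy scale: 54 MeV = 0.0540 GeV.
Result: 0.0540 × 1.782 × 10⁻²⁷ = 9.625 × 10⁻²⁹ kg.

9.625 × 10⁻²⁹ kg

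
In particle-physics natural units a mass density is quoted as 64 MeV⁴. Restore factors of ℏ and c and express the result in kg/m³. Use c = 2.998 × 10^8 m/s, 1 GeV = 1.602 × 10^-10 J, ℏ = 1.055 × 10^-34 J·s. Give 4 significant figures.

Mass density is [E]/(c²[L]³) = [E]⁴/(ℏ³c⁵).
1 GeV⁴ → 1/(ℏ³c⁵) × (1 GeV in J)⁴ = 2.316 × 10^20 kg/m³.
Convert the energy scale: 64 MeV⁴ = 6.40 × 10^-11 GeV⁴.
Result: 6.40 × 10^-11 × 2.316 × 10^20 = 1.482 × 10^10 kg/m³.

1.482 × 10^10 kg/m³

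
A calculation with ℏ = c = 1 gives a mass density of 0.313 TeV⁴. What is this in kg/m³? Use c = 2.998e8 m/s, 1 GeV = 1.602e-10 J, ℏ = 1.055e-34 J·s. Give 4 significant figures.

7.249e31 kg/m³

Mass density is [E]/(c²[L]³) = [E]⁴/(ℏ³c⁵).
1 GeV⁴ → 1/(ℏ³c⁵) × (1 GeV in J)⁴ = 2.316e20 kg/m³.
Convert the energy scale: 0.313 TeV⁴ = 3.13e11 GeV⁴.
Result: 3.13e11 × 2.316e20 = 7.249e31 kg/m³.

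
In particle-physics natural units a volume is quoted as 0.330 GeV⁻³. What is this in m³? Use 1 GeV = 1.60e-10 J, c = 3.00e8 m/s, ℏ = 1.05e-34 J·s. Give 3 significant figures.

2.52e-48 m³

Volume is [L]³ = [E]⁻³·(ℏc)³.
1 GeV⁻³ → (ℏc)³ × (1 GeV in J)⁻³ = 7.63e-48 m³.
Result: 0.330 × 7.63e-48 = 2.52e-48 m³.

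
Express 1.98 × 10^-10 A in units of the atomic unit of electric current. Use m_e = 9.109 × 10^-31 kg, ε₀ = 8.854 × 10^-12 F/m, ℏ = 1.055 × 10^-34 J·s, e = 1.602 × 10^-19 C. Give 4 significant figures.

2.995 × 10^-8

atomic unit of electric current: I_au = e E_h/ℏ = m_e e⁵/((4πε₀)²ℏ³) = 6.612 × 10^-3 A.
1.98 × 10^-10 / 6.612 × 10^-3 = 2.995 × 10^-8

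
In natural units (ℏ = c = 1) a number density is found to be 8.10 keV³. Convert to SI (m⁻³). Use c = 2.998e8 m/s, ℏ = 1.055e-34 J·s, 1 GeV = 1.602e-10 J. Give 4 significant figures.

Number density is [L]⁻³ = [E]³/(ℏc)³.
1 GeV³ → 1/(ℏc)³ × (1 GeV in J)³ = 1.299e47 m⁻³.
Convert the energy scale: 8.10 keV³ = 8.10e-18 GeV³.
Result: 8.10e-18 × 1.299e47 = 1.052e30 m⁻³.

1.052e30 m⁻³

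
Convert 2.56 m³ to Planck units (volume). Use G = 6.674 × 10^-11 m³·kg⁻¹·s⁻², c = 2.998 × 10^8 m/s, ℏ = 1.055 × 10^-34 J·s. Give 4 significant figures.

6.061 × 10^104

Planck volume: V_P = (ℏG/c³)^(3/2) = 4.224 × 10^-105 m³.
2.56 / 4.224 × 10^-105 = 6.061 × 10^104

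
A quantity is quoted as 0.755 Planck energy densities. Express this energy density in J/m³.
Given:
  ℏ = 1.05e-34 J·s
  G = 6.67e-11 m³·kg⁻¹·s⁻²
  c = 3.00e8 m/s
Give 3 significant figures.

One Planck energy density: u_P = c⁷/(ℏG²) = 4.68e113 J/m³.
0.755 × 4.68e113 J/m³ = 3.53e113 J/m³

3.53e113 J/m³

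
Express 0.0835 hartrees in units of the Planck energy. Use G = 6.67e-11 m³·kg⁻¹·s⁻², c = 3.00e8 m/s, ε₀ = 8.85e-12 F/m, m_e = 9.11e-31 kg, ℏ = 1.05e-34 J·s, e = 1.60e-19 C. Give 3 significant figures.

hartree: E_h = m_e e⁴/(4πε₀ℏ)² = 4.38e-18 J
Planck energy: E_P = √(ℏc⁵/G) = 1.96e9 J
0.0835 × 4.38e-18 / 1.96e9 = 1.87e-28

1.87e-28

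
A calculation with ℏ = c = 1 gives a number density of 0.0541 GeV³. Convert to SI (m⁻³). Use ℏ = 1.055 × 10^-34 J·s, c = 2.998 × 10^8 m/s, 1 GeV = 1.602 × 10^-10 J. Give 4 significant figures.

Number density is [L]⁻³ = [E]³/(ℏc)³.
1 GeV³ → 1/(ℏc)³ × (1 GeV in J)³ = 1.299 × 10^47 m⁻³.
Result: 0.0541 × 1.299 × 10^47 = 7.030 × 10^45 m⁻³.

7.030 × 10^45 m⁻³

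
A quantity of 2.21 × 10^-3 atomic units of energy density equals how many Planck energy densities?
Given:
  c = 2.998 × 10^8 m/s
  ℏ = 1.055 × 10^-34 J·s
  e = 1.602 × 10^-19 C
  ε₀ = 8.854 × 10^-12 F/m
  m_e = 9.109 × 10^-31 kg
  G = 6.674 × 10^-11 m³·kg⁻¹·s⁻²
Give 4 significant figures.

atomic unit of energy density: u_au = E_h/a₀³ = m_e⁴e¹⁰/((4πε₀)⁵ℏ⁸) = 2.929 × 10^13 J/m³
Planck energy density: u_P = c⁷/(ℏG²) = 4.632 × 10^113 J/m³
2.21 × 10^-3 × 2.929 × 10^13 / 4.632 × 10^113 = 1.397 × 10^-103

1.397 × 10^-103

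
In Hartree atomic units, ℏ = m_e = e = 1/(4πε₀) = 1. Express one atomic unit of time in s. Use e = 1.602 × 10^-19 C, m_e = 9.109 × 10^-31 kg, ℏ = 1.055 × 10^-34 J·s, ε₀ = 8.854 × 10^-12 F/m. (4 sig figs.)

The unique combination of the constants set to 1 with dimensions of time is τ_au = (4πε₀)²ℏ³/(m_e e⁴).
E_h = 4.354 × 10^-18 J
ℏ/E_h = 2.423 × 10^-17 s

2.423 × 10^-17 s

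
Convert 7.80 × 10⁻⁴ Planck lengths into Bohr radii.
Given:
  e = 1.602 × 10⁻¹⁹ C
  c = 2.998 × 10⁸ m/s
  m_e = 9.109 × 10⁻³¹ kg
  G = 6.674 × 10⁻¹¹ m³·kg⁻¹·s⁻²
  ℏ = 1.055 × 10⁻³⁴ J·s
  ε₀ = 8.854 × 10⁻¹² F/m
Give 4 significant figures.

2.380 × 10⁻²⁸

Planck length: ℓ_P = √(ℏG/c³) = 1.616 × 10⁻³⁵ m
Bohr radius: a₀ = 4πε₀ℏ²/(m_e e²) = 5.297 × 10⁻¹¹ m
7.80 × 10⁻⁴ × 1.616 × 10⁻³⁵ / 5.297 × 10⁻¹¹ = 2.380 × 10⁻²⁸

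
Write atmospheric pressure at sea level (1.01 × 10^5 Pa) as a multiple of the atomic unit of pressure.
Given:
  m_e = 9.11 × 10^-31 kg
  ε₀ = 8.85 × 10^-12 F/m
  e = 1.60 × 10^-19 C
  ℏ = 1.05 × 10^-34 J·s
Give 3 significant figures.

3.35 × 10^-9

atomic unit of pressure: P_au = E_h/a₀³ = m_e⁴e¹⁰/((4πε₀)⁵ℏ⁸) = 3.01 × 10^13 Pa.
1.01 × 10^5 / 3.01 × 10^13 = 3.35 × 10^-9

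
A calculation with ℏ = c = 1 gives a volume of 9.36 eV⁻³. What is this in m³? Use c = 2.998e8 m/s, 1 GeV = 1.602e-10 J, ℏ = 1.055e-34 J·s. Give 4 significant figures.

7.203e-20 m³

Volume is [L]³ = [E]⁻³·(ℏc)³.
1 GeV⁻³ → (ℏc)³ × (1 GeV in J)⁻³ = 7.696e-48 m³.
Convert the energy scale: 9.36 eV⁻³ = 9.36e27 GeV⁻³.
Result: 9.36e27 × 7.696e-48 = 7.203e-20 m³.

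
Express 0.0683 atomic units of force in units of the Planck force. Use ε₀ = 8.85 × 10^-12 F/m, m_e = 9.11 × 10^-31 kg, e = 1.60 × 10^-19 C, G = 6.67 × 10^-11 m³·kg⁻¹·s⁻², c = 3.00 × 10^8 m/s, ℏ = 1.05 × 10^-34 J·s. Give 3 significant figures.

atomic unit of force: F_au = E_h/a₀ = m_e²e⁶/((4πε₀)³ℏ⁴) = 8.33 × 10^-8 N
Planck force: F_P = c⁴/G = 1.21 × 10^44 N
0.0683 × 8.33 × 10^-8 / 1.21 × 10^44 = 4.68 × 10^-53

4.68 × 10^-53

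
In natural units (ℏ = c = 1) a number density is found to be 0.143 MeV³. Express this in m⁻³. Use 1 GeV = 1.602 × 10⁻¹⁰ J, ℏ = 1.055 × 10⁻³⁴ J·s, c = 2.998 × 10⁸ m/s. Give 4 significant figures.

1.858 × 10³⁷ m⁻³

Number density is [L]⁻³ = [E]³/(ℏc)³.
1 GeV³ → 1/(ℏc)³ × (1 GeV in J)³ = 1.299 × 10⁴⁷ m⁻³.
Convert the energy scale: 0.143 MeV³ = 1.43 × 10⁻¹⁰ GeV³.
Result: 1.43 × 10⁻¹⁰ × 1.299 × 10⁴⁷ = 1.858 × 10³⁷ m⁻³.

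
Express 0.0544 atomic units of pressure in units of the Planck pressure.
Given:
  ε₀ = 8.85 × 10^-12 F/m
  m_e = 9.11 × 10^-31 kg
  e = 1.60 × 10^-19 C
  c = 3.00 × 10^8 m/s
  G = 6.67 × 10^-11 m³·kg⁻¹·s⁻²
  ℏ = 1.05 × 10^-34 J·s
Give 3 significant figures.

3.50 × 10^-102

atomic unit of pressure: P_au = E_h/a₀³ = m_e⁴e¹⁰/((4πε₀)⁵ℏ⁸) = 3.01 × 10^13 Pa
Planck pressure: p_P = c⁷/(ℏG²) = 4.68 × 10^113 Pa
0.0544 × 3.01 × 10^13 / 4.68 × 10^113 = 3.50 × 10^-102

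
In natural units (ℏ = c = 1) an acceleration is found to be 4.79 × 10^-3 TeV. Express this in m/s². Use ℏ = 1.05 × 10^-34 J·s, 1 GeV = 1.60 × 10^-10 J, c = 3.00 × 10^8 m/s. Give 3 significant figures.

Acceleration is [L]/[T]² = c·[E]/ℏ.
1 GeV → c/ℏ × (1 GeV in J) = 4.57 × 10^32 m/s².
Convert the energy scale: 4.79 × 10^-3 TeV = 4.79 GeV.
Result: 4.79 × 4.57 × 10^32 = 2.19 × 10^33 m/s².

2.19 × 10^33 m/s²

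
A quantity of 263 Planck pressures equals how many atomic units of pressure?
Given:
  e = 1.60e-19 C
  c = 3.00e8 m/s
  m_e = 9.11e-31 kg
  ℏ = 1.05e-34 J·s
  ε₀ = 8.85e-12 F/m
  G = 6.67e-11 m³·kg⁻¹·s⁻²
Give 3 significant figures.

Planck pressure: p_P = c⁷/(ℏG²) = 4.68e113 Pa
atomic unit of pressure: P_au = E_h/a₀³ = m_e⁴e¹⁰/((4πε₀)⁵ℏ⁸) = 3.01e13 Pa
263 × 4.68e113 / 3.01e13 = 4.09e102

4.09e102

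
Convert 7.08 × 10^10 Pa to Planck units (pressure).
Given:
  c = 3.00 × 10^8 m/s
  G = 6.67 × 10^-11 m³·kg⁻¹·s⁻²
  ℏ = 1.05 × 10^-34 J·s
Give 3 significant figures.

Planck pressure: p_P = c⁷/(ℏG²) = 4.68 × 10^113 Pa.
7.08 × 10^10 / 4.68 × 10^113 = 1.51 × 10^-103

1.51 × 10^-103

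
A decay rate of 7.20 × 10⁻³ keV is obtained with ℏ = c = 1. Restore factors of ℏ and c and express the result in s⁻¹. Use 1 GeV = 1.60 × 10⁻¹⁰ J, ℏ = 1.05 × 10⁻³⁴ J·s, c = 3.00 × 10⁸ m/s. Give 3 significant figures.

A rate is [E]/ℏ; divide by ℏ.
1 GeV → 1/ℏ × (1 GeV in J) = 1.52 × 10²⁴ s⁻¹.
Convert the energy scale: 7.20 × 10⁻³ keV = 7.20 × 10⁻⁹ GeV.
Result: 7.20 × 10⁻⁹ × 1.52 × 10²⁴ = 1.10 × 10¹⁶ s⁻¹.

1.10 × 10¹⁶ s⁻¹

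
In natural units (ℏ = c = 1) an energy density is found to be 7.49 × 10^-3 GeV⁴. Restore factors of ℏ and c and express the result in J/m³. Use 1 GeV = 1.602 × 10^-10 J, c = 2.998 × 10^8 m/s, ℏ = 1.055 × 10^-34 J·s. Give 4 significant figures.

1.559 × 10^35 J/m³

[E]/[L]³ = [E]⁴/(ℏc)³; restore (ℏc)⁻³.
1 GeV⁴ → 1/(ℏc)³ × (1 GeV in J)⁴ = 2.082 × 10^37 J/m³.
Result: 7.49 × 10^-3 × 2.082 × 10^37 = 1.559 × 10^35 J/m³.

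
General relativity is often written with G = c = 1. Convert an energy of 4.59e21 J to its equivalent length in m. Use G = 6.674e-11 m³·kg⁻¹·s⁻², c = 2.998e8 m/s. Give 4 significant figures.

3.792e-23 m

Energy → length via G/c⁴.
4.59e21 J × (G/c⁴) = 3.792e-23 m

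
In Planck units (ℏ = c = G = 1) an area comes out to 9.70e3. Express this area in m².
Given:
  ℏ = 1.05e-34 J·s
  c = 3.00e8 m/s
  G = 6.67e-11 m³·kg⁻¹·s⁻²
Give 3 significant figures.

One Planck area: A_P = ℏG/c³ = 2.59e-70 m².
9.70e3 × 2.59e-70 m² = 2.52e-66 m²

2.52e-66 m²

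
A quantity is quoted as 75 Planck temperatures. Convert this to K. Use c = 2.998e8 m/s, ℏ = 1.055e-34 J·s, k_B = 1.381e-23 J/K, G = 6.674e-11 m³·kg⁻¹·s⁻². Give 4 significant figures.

One Planck temperature: T_P = √(ℏc⁵/G) / k_B = 1.417e32 K.
75 × 1.417e32 K = 1.063e34 K

1.063e34 K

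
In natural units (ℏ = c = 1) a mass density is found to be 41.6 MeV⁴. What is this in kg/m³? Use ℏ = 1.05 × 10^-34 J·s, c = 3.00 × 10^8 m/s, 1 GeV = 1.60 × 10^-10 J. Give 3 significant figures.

Mass density is [E]/(c²[L]³) = [E]⁴/(ℏ³c⁵).
1 GeV⁴ → 1/(ℏ³c⁵) × (1 GeV in J)⁴ = 2.33 × 10^20 kg/m³.
Convert the energy scale: 41.6 MeV⁴ = 4.16 × 10^-11 GeV⁴.
Result: 4.16 × 10^-11 × 2.33 × 10^20 = 9.69 × 10^9 kg/m³.

9.69 × 10^9 kg/m³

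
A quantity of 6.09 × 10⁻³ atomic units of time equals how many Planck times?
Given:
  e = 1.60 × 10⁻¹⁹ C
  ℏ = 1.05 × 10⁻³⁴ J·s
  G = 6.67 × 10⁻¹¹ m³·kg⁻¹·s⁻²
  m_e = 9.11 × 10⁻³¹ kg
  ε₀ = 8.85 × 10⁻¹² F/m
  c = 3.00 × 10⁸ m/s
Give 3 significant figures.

2.72 × 10²⁴

atomic unit of time: τ_au = (4πε₀)²ℏ³/(m_e e⁴) = 2.40 × 10⁻¹⁷ s
Planck time: t_P = √(ℏG/c⁵) = 5.37 × 10⁻⁴⁴ s
6.09 × 10⁻³ × 2.40 × 10⁻¹⁷ / 5.37 × 10⁻⁴⁴ = 2.72 × 10²⁴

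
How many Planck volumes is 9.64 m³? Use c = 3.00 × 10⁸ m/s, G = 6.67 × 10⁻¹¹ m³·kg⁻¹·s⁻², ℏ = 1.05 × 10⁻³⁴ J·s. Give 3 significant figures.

2.31 × 10¹⁰⁵

Planck volume: V_P = (ℏG/c³)^(3/2) = 4.18 × 10⁻¹⁰⁵ m³.
9.64 / 4.18 × 10⁻¹⁰⁵ = 2.31 × 10¹⁰⁵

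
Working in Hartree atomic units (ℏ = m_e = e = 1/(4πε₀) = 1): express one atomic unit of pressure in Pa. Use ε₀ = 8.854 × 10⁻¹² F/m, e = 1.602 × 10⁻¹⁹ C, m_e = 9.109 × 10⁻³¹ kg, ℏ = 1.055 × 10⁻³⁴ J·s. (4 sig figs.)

2.929 × 10¹³ Pa

The unique combination of the constants set to 1 with dimensions of pressure is P_au = E_h/a₀³ = m_e⁴e¹⁰/((4πε₀)⁵ℏ⁸).
E_h = 4.354 × 10⁻¹⁸ J
a₀ = 5.297 × 10⁻¹¹ m
E_h/a₀³ = 2.929 × 10¹³ Pa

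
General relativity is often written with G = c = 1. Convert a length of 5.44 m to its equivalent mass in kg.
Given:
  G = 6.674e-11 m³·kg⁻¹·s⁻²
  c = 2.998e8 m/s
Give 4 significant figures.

7.326e27 kg

Length → mass via c²/G.
5.44 m × (c²/G) = 7.326e27 kg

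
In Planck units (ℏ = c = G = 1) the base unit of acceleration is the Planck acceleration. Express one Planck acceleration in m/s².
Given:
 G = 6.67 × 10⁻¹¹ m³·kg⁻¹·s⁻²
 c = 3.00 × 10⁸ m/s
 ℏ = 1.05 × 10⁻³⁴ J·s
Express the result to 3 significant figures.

a_P = √(c⁷/(ℏG))
  = √(3.12 × 10¹⁰³)
  = 5.59 × 10⁵¹ m/s²

5.59 × 10⁵¹ m/s²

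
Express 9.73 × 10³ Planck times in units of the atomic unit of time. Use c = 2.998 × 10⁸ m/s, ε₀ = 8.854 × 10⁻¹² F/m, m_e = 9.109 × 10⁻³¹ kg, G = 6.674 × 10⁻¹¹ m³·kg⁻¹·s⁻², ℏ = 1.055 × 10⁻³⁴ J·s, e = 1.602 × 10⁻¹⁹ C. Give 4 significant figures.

Planck time: t_P = √(ℏG/c⁵) = 5.392 × 10⁻⁴⁴ s
atomic unit of time: τ_au = (4πε₀)²ℏ³/(m_e e⁴) = 2.423 × 10⁻¹⁷ s
9.73 × 10³ × 5.392 × 10⁻⁴⁴ / 2.423 × 10⁻¹⁷ = 2.165 × 10⁻²³

2.165 × 10⁻²³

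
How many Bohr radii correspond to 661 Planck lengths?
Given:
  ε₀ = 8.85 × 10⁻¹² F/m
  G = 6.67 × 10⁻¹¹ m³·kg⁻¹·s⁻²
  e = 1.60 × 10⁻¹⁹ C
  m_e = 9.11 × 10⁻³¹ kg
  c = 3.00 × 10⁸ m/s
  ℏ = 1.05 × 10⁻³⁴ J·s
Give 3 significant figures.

Planck length: ℓ_P = √(ℏG/c³) = 1.61 × 10⁻³⁵ m
Bohr radius: a₀ = 4πε₀ℏ²/(m_e e²) = 5.26 × 10⁻¹¹ m
661 × 1.61 × 10⁻³⁵ / 5.26 × 10⁻¹¹ = 2.02 × 10⁻²²

2.02 × 10⁻²²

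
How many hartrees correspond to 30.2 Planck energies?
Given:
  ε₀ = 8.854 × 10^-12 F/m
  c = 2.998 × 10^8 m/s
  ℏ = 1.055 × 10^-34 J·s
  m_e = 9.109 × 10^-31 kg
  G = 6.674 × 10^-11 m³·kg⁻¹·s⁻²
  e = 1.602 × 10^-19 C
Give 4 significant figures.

Planck energy: E_P = √(ℏc⁵/G) = 1.957 × 10^9 J
hartree: E_h = m_e e⁴/(4πε₀ℏ)² = 4.354 × 10^-18 J
30.2 × 1.957 × 10^9 / 4.354 × 10^-18 = 1.357 × 10^28

1.357 × 10^28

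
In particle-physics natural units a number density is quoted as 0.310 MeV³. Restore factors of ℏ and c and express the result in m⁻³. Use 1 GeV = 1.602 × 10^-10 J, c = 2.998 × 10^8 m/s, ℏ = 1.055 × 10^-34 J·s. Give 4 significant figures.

Number density is [L]⁻³ = [E]³/(ℏc)³.
1 GeV³ → 1/(ℏc)³ × (1 GeV in J)³ = 1.299 × 10^47 m⁻³.
Convert the energy scale: 0.310 MeV³ = 3.10 × 10^-10 GeV³.
Result: 3.10 × 10^-10 × 1.299 × 10^47 = 4.028 × 10^37 m⁻³.

4.028 × 10^37 m⁻³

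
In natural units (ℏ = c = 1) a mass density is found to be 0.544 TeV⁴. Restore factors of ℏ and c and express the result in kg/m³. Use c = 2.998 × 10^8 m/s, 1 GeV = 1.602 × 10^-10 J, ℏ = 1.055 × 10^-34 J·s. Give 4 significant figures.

1.260 × 10^32 kg/m³

Mass density is [E]/(c²[L]³) = [E]⁴/(ℏ³c⁵).
1 GeV⁴ → 1/(ℏ³c⁵) × (1 GeV in J)⁴ = 2.316 × 10^20 kg/m³.
Convert the energy scale: 0.544 TeV⁴ = 5.44 × 10^11 GeV⁴.
Result: 5.44 × 10^11 × 2.316 × 10^20 = 1.260 × 10^32 kg/m³.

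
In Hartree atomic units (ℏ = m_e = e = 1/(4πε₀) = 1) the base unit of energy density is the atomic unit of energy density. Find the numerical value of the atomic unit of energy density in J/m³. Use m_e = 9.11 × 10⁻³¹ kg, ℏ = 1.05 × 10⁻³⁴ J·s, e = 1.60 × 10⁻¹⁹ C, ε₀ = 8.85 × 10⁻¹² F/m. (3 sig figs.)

u_au = E_h/a₀³ = m_e⁴e¹⁰/((4πε₀)⁵ℏ⁸)
E_h = 4.38 × 10⁻¹⁸ J
a₀ = 5.26 × 10⁻¹¹ m
E_h/a₀³ = 3.01 × 10¹³ J/m³

3.01 × 10¹³ J/m³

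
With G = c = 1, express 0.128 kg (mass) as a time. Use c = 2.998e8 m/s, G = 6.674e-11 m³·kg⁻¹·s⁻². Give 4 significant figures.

Mass → time via G/c³.
0.128 kg × (G/c³) = 3.170e-37 s

3.170e-37 s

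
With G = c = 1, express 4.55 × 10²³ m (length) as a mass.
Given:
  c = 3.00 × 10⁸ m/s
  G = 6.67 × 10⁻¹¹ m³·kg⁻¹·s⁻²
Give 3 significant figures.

6.14 × 10⁵⁰ kg

Length → mass via c²/G.
4.55 × 10²³ m × (c²/G) = 6.14 × 10⁵⁰ kg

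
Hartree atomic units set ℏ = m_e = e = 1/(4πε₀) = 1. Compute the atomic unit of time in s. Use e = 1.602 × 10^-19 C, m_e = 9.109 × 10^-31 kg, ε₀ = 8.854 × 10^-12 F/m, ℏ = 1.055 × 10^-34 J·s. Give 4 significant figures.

2.423 × 10^-17 s

Dimensional analysis gives τ_au = (4πε₀)²ℏ³/(m_e e⁴).
E_h = 4.354 × 10^-18 J
ℏ/E_h = 2.423 × 10^-17 s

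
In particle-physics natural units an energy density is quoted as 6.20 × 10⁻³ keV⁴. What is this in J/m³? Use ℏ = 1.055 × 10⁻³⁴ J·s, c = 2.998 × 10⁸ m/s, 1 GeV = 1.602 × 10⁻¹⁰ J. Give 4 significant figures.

1.291 × 10¹¹ J/m³

[E]/[L]³ = [E]⁴/(ℏc)³; restore (ℏc)⁻³.
1 GeV⁴ → 1/(ℏc)³ × (1 GeV in J)⁴ = 2.082 × 10³⁷ J/m³.
Convert the energy scale: 6.20 × 10⁻³ keV⁴ = 6.20 × 10⁻²⁷ GeV⁴.
Result: 6.20 × 10⁻²⁷ × 2.082 × 10³⁷ = 1.291 × 10¹¹ J/m³.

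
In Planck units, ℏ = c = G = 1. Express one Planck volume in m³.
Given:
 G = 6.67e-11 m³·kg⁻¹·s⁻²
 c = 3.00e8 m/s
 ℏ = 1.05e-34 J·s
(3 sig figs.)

4.18e-105 m³

From ℏ = c = G = 1 the volume scale is V_P = (ℏG/c³)^(3/2).
  = √(1.75e-209)
  = 4.18e-105 m³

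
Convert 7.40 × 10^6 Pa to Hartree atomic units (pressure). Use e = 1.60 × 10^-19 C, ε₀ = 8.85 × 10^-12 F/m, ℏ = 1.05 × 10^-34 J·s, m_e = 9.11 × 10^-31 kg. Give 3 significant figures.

2.46 × 10^-7

atomic unit of pressure: P_au = E_h/a₀³ = m_e⁴e¹⁰/((4πε₀)⁵ℏ⁸) = 3.01 × 10^13 Pa.
7.40 × 10^6 / 3.01 × 10^13 = 2.46 × 10^-7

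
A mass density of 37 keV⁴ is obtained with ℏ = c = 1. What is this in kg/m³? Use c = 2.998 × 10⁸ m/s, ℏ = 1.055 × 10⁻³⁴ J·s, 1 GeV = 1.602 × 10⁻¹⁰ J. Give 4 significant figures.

8.569 × 10⁻³ kg/m³

Mass density is [E]/(c²[L]³) = [E]⁴/(ℏ³c⁵).
1 GeV⁴ → 1/(ℏ³c⁵) × (1 GeV in J)⁴ = 2.316 × 10²⁰ kg/m³.
Convert the energy scale: 37 keV⁴ = 3.70 × 10⁻²³ GeV⁴.
Result: 3.70 × 10⁻²³ × 2.316 × 10²⁰ = 8.569 × 10⁻³ kg/m³.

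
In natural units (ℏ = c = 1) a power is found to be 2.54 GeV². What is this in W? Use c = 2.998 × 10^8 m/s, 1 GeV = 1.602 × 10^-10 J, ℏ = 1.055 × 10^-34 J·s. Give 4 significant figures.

6.179 × 10^14 W

Power is [E]/[T] = [E]²/ℏ.
1 GeV² → 1/ℏ × (1 GeV in J)² = 2.433 × 10^14 W.
Result: 2.54 × 2.433 × 10^14 = 6.179 × 10^14 W.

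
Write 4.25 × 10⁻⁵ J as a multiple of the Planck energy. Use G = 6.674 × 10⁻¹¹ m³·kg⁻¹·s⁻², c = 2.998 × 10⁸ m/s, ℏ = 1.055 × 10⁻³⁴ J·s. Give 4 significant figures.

Planck energy: E_P = √(ℏc⁵/G) = 1.957 × 10⁹ J.
4.25 × 10⁻⁵ / 1.957 × 10⁹ = 2.172 × 10⁻¹⁴

2.172 × 10⁻¹⁴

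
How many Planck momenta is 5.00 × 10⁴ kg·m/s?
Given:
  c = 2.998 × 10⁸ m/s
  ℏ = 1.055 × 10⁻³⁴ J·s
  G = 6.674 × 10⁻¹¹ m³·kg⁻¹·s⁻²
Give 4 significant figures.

7.661 × 10³

Planck momentum: p_P = √(ℏc³/G) = 6.527 kg·m/s.
5.00 × 10⁴ / 6.527 = 7.661 × 10³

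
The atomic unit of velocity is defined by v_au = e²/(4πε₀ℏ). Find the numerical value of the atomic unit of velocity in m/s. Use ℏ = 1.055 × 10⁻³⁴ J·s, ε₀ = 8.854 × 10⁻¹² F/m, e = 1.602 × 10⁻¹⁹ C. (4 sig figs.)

v_au = e²/(4πε₀ℏ)
  = 2.566 × 10⁻³⁸ / 1.174 × 10⁻⁴⁴
  = 2.186 × 10⁶ m/s

2.186 × 10⁶ m/s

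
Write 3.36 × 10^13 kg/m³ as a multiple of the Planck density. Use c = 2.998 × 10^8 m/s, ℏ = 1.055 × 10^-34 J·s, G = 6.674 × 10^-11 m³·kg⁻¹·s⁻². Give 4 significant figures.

6.519 × 10^-84

Planck density: ρ_P = c⁵/(ℏG²) = 5.154 × 10^96 kg/m³.
3.36 × 10^13 / 5.154 × 10^96 = 6.519 × 10^-84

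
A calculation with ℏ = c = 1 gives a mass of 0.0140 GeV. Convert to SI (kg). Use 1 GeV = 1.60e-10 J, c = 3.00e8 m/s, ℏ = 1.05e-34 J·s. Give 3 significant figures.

2.49e-29 kg

Mass is [E]/c²; divide by c².
1 GeV → 1/c² × (1 GeV in J) = 1.78e-27 kg.
Result: 0.0140 × 1.78e-27 = 2.49e-29 kg.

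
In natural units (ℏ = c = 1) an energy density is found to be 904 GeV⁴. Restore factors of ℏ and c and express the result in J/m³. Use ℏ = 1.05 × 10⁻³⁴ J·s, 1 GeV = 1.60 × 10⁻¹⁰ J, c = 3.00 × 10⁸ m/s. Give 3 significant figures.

[E]/[L]³ = [E]⁴/(ℏc)³; restore (ℏc)⁻³.
1 GeV⁴ → 1/(ℏc)³ × (1 GeV in J)⁴ = 2.10 × 10³⁷ J/m³.
Result: 904 × 2.10 × 10³⁷ = 1.90 × 10⁴⁰ J/m³.

1.90 × 10⁴⁰ J/m³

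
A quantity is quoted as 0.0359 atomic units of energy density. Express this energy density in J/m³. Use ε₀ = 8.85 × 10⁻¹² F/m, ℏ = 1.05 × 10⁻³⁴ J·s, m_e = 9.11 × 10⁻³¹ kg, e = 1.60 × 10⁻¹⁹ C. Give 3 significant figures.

One atomic unit of energy density: u_au = E_h/a₀³ = m_e⁴e¹⁰/((4πε₀)⁵ℏ⁸) = 3.01 × 10¹³ J/m³.
0.0359 × 3.01 × 10¹³ J/m³ = 1.08 × 10¹² J/m³

1.08 × 10¹² J/m³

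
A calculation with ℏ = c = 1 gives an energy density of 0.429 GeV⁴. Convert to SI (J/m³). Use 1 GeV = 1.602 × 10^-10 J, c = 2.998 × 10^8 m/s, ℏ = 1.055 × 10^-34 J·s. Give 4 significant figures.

[E]/[L]³ = [E]⁴/(ℏc)³; restore (ℏc)⁻³.
1 GeV⁴ → 1/(ℏc)³ × (1 GeV in J)⁴ = 2.082 × 10^37 J/m³.
Result: 0.429 × 2.082 × 10^37 = 8.930 × 10^36 J/m³.

8.930 × 10^36 J/m³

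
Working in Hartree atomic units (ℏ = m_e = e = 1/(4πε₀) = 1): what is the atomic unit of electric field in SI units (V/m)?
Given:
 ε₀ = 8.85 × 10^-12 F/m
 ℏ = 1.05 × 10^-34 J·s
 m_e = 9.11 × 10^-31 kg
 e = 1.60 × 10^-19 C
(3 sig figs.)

5.20 × 10^11 V/m

Dimensional analysis gives E_au = E_h/(e a₀) = m_e²e⁵/((4πε₀)³ℏ⁴).
E_h = 4.38 × 10^-18 J
a₀ = 5.26 × 10^-11 m
E_h/(e·a₀) = 5.20 × 10^11 V/m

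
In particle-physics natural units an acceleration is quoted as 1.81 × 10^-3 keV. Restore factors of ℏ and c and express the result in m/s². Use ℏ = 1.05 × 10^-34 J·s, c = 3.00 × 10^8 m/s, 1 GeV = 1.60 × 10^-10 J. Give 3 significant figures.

8.27 × 10^23 m/s²

Acceleration is [L]/[T]² = c·[E]/ℏ.
1 GeV → c/ℏ × (1 GeV in J) = 4.57 × 10^32 m/s².
Convert the energy scale: 1.81 × 10^-3 keV = 1.81 × 10^-9 GeV.
Result: 1.81 × 10^-9 × 4.57 × 10^32 = 8.27 × 10^23 m/s².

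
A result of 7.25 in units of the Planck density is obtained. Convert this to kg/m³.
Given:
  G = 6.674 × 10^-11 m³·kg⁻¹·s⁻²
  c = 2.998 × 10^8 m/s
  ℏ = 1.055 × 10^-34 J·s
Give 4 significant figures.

One Planck density: ρ_P = c⁵/(ℏG²) = 5.154 × 10^96 kg/m³.
7.25 × 5.154 × 10^96 kg/m³ = 3.737 × 10^97 kg/m³

3.737 × 10^97 kg/m³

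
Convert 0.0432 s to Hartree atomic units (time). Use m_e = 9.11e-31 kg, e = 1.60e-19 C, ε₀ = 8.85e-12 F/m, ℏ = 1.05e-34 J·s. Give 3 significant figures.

atomic unit of time: τ_au = (4πε₀)²ℏ³/(m_e e⁴) = 2.40e-17 s.
0.0432 / 2.40e-17 = 1.80e15

1.80e15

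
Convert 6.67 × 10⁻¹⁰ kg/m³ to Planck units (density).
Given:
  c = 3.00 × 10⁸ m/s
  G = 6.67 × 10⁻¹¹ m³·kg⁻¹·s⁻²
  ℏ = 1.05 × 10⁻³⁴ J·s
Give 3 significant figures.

1.28 × 10⁻¹⁰⁶

Planck density: ρ_P = c⁵/(ℏG²) = 5.20 × 10⁹⁶ kg/m³.
6.67 × 10⁻¹⁰ / 5.20 × 10⁹⁶ = 1.28 × 10⁻¹⁰⁶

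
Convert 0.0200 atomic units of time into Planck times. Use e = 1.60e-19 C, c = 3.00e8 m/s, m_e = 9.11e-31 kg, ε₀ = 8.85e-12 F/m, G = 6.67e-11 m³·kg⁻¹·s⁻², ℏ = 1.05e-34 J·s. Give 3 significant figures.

atomic unit of time: τ_au = (4πε₀)²ℏ³/(m_e e⁴) = 2.40e-17 s
Planck time: t_P = √(ℏG/c⁵) = 5.37e-44 s
0.0200 × 2.40e-17 / 5.37e-44 = 8.93e24

8.93e24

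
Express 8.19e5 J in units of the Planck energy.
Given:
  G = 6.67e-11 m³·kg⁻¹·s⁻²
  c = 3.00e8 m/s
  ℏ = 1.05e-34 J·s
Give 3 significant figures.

4.19e-4

Planck energy: E_P = √(ℏc⁵/G) = 1.96e9 J.
8.19e5 / 1.96e9 = 4.19e-4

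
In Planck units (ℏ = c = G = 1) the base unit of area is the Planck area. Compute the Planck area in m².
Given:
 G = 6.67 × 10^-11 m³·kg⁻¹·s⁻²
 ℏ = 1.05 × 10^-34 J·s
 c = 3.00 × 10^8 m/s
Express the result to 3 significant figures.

A_P = ℏG/c³
  = 7.00 × 10^-45 / 2.70 × 10^25
  = 2.59 × 10^-70 m²

2.59 × 10^-70 m²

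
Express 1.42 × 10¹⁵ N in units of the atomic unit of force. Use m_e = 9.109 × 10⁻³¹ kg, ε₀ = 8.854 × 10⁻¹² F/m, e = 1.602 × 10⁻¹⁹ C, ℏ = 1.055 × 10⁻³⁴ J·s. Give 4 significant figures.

1.728 × 10²²

atomic unit of force: F_au = E_h/a₀ = m_e²e⁶/((4πε₀)³ℏ⁴) = 8.220 × 10⁻⁸ N.
1.42 × 10¹⁵ / 8.220 × 10⁻⁸ = 1.728 × 10²²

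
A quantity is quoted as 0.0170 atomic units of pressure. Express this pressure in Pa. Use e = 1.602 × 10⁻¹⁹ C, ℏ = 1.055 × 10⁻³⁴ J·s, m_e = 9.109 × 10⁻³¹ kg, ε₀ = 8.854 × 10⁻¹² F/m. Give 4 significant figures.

One atomic unit of pressure: P_au = E_h/a₀³ = m_e⁴e¹⁰/((4πε₀)⁵ℏ⁸) = 2.929 × 10¹³ Pa.
0.0170 × 2.929 × 10¹³ Pa = 4.980 × 10¹¹ Pa

4.980 × 10¹¹ Pa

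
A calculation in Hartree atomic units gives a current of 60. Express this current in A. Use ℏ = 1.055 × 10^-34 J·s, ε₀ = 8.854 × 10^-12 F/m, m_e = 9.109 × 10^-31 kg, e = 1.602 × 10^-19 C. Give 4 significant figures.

0.3967 A

One atomic unit of electric current: I_au = e E_h/ℏ = m_e e⁵/((4πε₀)²ℏ³) = 6.612 × 10^-3 A.
60 × 6.612 × 10^-3 A = 0.3967 A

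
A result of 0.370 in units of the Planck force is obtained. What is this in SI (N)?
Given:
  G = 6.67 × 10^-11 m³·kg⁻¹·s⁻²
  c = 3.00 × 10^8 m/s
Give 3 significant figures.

One Planck force: F_P = c⁴/G = 1.21 × 10^44 N.
0.370 × 1.21 × 10^44 N = 4.49 × 10^43 N

4.49 × 10^43 N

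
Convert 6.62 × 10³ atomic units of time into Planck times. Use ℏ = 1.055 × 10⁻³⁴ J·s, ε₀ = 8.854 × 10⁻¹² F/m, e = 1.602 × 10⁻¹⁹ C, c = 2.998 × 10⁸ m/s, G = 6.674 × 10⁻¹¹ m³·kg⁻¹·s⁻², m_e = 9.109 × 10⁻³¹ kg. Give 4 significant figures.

atomic unit of time: τ_au = (4πε₀)²ℏ³/(m_e e⁴) = 2.423 × 10⁻¹⁷ s
Planck time: t_P = √(ℏG/c⁵) = 5.392 × 10⁻⁴⁴ s
6.62 × 10³ × 2.423 × 10⁻¹⁷ / 5.392 × 10⁻⁴⁴ = 2.975 × 10³⁰

2.975 × 10³⁰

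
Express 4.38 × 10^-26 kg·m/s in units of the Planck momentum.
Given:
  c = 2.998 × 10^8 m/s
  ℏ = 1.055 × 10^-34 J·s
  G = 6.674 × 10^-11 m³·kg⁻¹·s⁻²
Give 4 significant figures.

6.711 × 10^-27

Planck momentum: p_P = √(ℏc³/G) = 6.527 kg·m/s.
4.38 × 10^-26 / 6.527 = 6.711 × 10^-27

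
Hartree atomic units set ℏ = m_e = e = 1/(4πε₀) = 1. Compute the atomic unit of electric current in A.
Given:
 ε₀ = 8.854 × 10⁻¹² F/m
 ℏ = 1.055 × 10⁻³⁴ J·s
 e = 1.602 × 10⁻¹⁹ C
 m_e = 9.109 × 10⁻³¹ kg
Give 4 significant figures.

6.612 × 10⁻³ A

Dimensional analysis gives I_au = e E_h/ℏ = m_e e⁵/((4πε₀)²ℏ³).
E_h = 4.354 × 10⁻¹⁸ J
e·E_h/ℏ = 6.612 × 10⁻³ A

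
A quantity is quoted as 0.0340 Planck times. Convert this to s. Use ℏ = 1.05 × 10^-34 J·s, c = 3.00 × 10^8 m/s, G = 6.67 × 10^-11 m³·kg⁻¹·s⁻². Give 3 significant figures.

One Planck time: t_P = √(ℏG/c⁵) = 5.37 × 10^-44 s.
0.0340 × 5.37 × 10^-44 s = 1.83 × 10^-45 s

1.83 × 10^-45 s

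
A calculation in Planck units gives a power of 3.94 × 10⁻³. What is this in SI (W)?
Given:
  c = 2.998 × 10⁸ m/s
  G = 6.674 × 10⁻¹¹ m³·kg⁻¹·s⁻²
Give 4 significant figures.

1.430 × 10⁵⁰ W

One Planck power: P_P = c⁵/G = 3.629 × 10⁵² W.
3.94 × 10⁻³ × 3.629 × 10⁵² W = 1.430 × 10⁵⁰ W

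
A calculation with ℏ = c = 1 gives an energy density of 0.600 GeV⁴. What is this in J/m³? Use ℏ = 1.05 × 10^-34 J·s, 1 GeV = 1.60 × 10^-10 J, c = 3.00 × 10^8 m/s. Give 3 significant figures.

1.26 × 10^37 J/m³

[E]/[L]³ = [E]⁴/(ℏc)³; restore (ℏc)⁻³.
1 GeV⁴ → 1/(ℏc)³ × (1 GeV in J)⁴ = 2.10 × 10^37 J/m³.
Result: 0.600 × 2.10 × 10^37 = 1.26 × 10^37 J/m³.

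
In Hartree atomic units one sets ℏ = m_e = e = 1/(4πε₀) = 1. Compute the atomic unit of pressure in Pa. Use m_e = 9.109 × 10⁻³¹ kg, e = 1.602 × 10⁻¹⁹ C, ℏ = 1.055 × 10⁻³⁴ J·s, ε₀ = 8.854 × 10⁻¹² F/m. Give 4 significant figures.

2.929 × 10¹³ Pa

P_au = E_h/a₀³ = m_e⁴e¹⁰/((4πε₀)⁵ℏ⁸)
E_h = 4.354 × 10⁻¹⁸ J
a₀ = 5.297 × 10⁻¹¹ m
E_h/a₀³ = 2.929 × 10¹³ Pa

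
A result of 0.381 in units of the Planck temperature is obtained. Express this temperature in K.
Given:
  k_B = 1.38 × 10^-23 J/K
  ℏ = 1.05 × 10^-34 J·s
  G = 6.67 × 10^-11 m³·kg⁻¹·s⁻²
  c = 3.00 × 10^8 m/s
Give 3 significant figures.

5.40 × 10^31 K

One Planck temperature: T_P = √(ℏc⁵/G) / k_B = 1.42 × 10^32 K.
0.381 × 1.42 × 10^32 K = 5.40 × 10^31 K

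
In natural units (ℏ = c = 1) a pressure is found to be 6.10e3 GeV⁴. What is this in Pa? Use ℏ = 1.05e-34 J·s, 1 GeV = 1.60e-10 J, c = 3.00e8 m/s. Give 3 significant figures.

1.28e41 Pa

Pressure is [E]/[L]³ = [E]⁴/(ℏc)³.
1 GeV⁴ → 1/(ℏc)³ × (1 GeV in J)⁴ = 2.10e37 Pa.
Result: 6.10e3 × 2.10e37 = 1.28e41 Pa.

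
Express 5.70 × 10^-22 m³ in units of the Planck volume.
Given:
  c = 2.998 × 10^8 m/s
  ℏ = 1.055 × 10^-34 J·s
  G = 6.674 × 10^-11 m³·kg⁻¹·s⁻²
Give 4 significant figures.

1.349 × 10^83

Planck volume: V_P = (ℏG/c³)^(3/2) = 4.224 × 10^-105 m³.
5.70 × 10^-22 / 4.224 × 10^-105 = 1.349 × 10^83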